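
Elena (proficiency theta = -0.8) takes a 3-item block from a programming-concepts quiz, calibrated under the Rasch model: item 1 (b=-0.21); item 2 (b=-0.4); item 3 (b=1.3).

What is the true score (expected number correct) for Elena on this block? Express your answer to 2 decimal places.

0.87

P(theta) = 1 / (1 + exp(−(theta − b)))
P_1 = 1/(1+e^{0.5900}) = 0.3566
P_2 = 1/(1+e^{0.4000}) = 0.4013
P_3 = 1/(1+e^{2.1000}) = 0.1091
E[score] = 0.3566 + 0.4013 + 0.1091 = 0.8670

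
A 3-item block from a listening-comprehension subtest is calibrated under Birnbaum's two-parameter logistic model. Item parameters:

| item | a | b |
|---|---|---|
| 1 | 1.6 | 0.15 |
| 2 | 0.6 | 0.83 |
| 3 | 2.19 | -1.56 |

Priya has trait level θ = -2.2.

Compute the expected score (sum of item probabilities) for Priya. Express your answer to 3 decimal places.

0.360

P(θ) = 1 / (1 + exp(−a(θ − b)))
P_1 = 1/(1+e^{3.7600}) = 0.0228
P_2 = 1/(1+e^{1.8180}) = 0.1397
P_3 = 1/(1+e^{1.4016}) = 0.1976
E[score] = 0.0228 + 0.1397 + 0.1976 = 0.3600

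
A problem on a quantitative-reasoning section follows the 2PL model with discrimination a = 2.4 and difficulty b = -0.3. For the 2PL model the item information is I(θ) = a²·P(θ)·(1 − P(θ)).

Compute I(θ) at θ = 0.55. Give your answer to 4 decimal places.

0.5865

P = 1/(1+e^{-2.0400}) = 0.8849
P(1−P) = 0.8849 × 0.1151 = 0.1018
I = a² × P(1−P) = 2.4² × 0.1018 = 0.58652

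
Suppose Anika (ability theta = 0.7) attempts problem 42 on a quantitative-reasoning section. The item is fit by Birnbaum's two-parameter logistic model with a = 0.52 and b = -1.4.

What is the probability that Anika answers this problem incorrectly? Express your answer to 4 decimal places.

0.2512

P(theta) = 1 / (1 + exp(−a(theta − b)))
Exponent: 0.52 × (0.7 − (-1.4)) = 1.0920
1/(1 + e^{-1.0920}) = 0.7488
P(incorrect) = 1 − 0.7488 = 0.2512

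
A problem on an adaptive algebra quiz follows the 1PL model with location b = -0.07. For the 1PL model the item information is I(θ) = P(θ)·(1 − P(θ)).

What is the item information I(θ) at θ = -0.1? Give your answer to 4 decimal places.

0.2499

P = 1/(1+e^{0.0300}) = 0.4925
P(1−P) = 0.4925 × 0.5075 = 0.2499
I = P(1−P) = 0.24994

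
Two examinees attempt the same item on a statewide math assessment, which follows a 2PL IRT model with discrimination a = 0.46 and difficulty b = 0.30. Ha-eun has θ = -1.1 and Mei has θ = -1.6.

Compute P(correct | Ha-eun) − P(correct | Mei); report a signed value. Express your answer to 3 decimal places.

P(θ) = 1 / (1 + exp(−a(θ − b)))
P(Ha-eun) = 0.3443  [exponent -0.6440]
P(Mei) = 0.2944  [exponent -0.8740]
Difference = 0.3443 − 0.2944 = 0.0499

0.050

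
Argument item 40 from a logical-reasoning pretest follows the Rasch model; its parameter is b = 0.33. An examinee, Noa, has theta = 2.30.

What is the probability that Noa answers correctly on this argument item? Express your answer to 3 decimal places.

P(theta) = 1 / (1 + exp(−(theta − b)))
Exponent: (2.30 − 0.33) = 1.9700
1/(1 + e^{-1.9700}) = 0.8776
P = 0.8776

0.878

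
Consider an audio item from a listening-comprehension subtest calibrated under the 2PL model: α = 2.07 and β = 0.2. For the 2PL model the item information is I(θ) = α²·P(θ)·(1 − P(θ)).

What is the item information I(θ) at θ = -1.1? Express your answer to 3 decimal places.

0.255

P = 1/(1+e^{2.6910}) = 0.0635
P(1−P) = 0.0635 × 0.9365 = 0.0595
I = α² × P(1−P) = 2.07² × 0.0595 = 0.25484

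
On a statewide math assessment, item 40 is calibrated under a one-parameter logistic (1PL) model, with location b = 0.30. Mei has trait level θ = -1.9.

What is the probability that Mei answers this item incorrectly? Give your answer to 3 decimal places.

0.900

P(θ) = 1 / (1 + exp(−(θ − b)))
Exponent: (-1.9 − 0.30) = -2.2000
1/(1 + e^{2.2000}) = 0.0998
P = 0.0998
P(incorrect) = 1 − 0.0998 = 0.9002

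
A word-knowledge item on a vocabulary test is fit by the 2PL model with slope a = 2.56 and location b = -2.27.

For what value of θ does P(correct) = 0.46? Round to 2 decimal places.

P(θ) = 1 / (1 + exp(−a(θ − b)))
logit = ln(0.4600/0.5400) = -0.1603
θ = b + logit/(a) = -2.27 + (-0.1603)/2.5600 = -2.3326

-2.33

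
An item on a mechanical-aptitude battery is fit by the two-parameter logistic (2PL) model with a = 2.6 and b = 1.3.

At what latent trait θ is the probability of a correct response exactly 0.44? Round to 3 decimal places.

1.207

P(θ) = 1 / (1 + exp(−a(θ − b)))
logit = ln(0.4400/0.5600) = -0.2412
θ = b + logit/(a) = 1.3 + (-0.2412)/2.6000 = 1.2072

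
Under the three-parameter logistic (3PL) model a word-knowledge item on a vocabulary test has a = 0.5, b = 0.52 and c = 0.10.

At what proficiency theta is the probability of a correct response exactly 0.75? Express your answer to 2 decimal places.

P(theta) = c + (1 − c) · 1 / (1 + exp(−a(theta − b)))
Remove guessing floor: (0.75 − 0.10)/(1 − 0.10) = 0.7222
logit = ln(0.7222/0.2778) = 0.9555
theta = b + logit/(a) = 0.52 + 0.9555/0.5000 = 2.4310

2.43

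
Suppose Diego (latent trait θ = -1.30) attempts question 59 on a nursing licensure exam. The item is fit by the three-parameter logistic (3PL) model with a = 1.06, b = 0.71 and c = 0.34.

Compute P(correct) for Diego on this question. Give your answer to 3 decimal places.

P(θ) = c + (1 − c) · 1 / (1 + exp(−a(θ − b)))
Exponent: 1.06 × (-1.30 − 0.71) = -2.1306
1/(1 + e^{2.1306}) = 0.1062
P = 0.34 + 0.66 × 0.1062 = 0.4101

0.410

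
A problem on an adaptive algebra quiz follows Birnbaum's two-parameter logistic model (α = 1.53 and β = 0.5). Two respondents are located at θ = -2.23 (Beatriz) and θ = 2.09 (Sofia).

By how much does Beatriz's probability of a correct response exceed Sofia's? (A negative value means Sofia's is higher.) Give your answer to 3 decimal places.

-0.904

P(θ) = 1 / (1 + exp(−α(θ − β)))
P(Beatriz) = 0.0151  [exponent -4.1769]
P(Sofia) = 0.9193  [exponent 2.4327]
Difference = 0.0151 − 0.9193 = -0.9042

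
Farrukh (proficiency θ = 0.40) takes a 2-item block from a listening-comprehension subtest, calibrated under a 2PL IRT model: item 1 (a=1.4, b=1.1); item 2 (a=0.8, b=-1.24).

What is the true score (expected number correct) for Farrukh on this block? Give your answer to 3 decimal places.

P(θ) = 1 / (1 + exp(−a(θ − b)))
P_1 = 1/(1+e^{0.9800}) = 0.2729
P_2 = 1/(1+e^{-1.3120}) = 0.7878
E[score] = 0.2729 + 0.7878 = 1.0607

1.061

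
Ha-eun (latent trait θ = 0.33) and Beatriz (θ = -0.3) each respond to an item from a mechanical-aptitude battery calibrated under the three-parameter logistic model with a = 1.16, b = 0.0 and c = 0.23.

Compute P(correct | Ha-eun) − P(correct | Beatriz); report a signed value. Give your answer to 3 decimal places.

P(θ) = c + (1 − c) · 1 / (1 + exp(−a(θ − b)))
P(Ha-eun) = 0.6878  [exponent 0.3828]
P(Beatriz) = 0.5487  [exponent -0.3480]
Difference = 0.6878 − 0.5487 = 0.1391

0.139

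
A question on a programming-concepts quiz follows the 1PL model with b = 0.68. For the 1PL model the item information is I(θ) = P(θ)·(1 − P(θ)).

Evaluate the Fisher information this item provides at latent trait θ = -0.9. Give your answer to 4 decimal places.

P = 1/(1+e^{1.5800}) = 0.1708
P(1−P) = 0.1708 × 0.8292 = 0.1416
I = P(1−P) = 0.14162

0.1416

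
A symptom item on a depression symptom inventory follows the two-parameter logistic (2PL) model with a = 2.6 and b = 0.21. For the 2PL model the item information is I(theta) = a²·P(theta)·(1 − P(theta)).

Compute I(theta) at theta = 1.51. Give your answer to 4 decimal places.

P = 1/(1+e^{-3.3800}) = 0.9671
P(1−P) = 0.9671 × 0.0329 = 0.0318
I = a² × P(1−P) = 2.6² × 0.0318 = 0.21525

0.2153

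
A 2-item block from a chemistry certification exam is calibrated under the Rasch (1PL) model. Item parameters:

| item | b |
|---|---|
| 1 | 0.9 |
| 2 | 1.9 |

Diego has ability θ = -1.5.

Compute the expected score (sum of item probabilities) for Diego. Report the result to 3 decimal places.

0.115

P(θ) = 1 / (1 + exp(−(θ − b)))
P_1 = 1/(1+e^{2.4000}) = 0.0832
P_2 = 1/(1+e^{3.4000}) = 0.0323
E[score] = 0.0832 + 0.0323 = 0.1155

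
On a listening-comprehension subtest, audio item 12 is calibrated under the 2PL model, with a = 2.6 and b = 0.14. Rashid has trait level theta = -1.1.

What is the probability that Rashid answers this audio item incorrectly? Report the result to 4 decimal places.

0.9617

P(theta) = 1 / (1 + exp(−a(theta − b)))
Exponent: 2.6 × (-1.1 − 0.14) = -3.2240
1/(1 + e^{3.2240}) = 0.0383
P(incorrect) = 1 − 0.0383 = 0.9617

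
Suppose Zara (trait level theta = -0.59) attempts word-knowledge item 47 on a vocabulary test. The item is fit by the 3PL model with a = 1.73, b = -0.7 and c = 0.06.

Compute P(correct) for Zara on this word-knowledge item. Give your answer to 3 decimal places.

0.575

P(theta) = c + (1 − c) · 1 / (1 + exp(−a(theta − b)))
Exponent: 1.73 × (-0.59 − (-0.7)) = 0.1903
1/(1 + e^{-0.1903}) = 0.5474
P = 0.06 + 0.94 × 0.5474 = 0.5746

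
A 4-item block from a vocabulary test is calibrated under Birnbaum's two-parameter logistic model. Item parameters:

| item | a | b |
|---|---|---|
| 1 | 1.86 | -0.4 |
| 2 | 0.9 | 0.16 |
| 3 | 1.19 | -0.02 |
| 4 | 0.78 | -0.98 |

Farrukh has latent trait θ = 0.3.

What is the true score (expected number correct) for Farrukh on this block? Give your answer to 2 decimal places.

2.64

P(θ) = 1 / (1 + exp(−a(θ − b)))
P_1 = 1/(1+e^{-1.3020}) = 0.7862
P_2 = 1/(1+e^{-0.1260}) = 0.5315
P_3 = 1/(1+e^{-0.3808}) = 0.5941
P_4 = 1/(1+e^{-0.9984}) = 0.7307
E[score] = 0.7862 + 0.5315 + 0.5941 + 0.7307 = 2.6424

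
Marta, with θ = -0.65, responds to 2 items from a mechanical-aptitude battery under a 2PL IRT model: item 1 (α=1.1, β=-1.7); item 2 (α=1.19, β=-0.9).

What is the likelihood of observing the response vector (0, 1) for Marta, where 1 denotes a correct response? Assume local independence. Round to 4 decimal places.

0.1375

P(θ) = 1 / (1 + exp(−α(θ − β)))
P_1 = 1/(1+e^{-1.1550}) = 0.7604
P_2 = 1/(1+e^{-0.2975}) = 0.5738
L = (1−P_1) × P_2 = 0.2396 × 0.5738 = 0.13748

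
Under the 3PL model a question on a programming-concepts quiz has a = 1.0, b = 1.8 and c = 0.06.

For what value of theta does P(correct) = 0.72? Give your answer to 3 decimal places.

P(theta) = c + (1 − c) · 1 / (1 + exp(−a(theta − b)))
Remove guessing floor: (0.72 − 0.06)/(1 − 0.06) = 0.7021
logit = ln(0.7021/0.2979) = 0.8575
theta = b + logit/(a) = 1.8 + 0.8575/1.0000 = 2.6575

2.657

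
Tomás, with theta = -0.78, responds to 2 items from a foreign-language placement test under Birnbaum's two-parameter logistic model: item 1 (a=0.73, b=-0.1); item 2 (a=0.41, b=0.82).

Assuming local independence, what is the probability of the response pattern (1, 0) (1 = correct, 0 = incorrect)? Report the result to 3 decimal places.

P(theta) = 1 / (1 + exp(−a(theta − b)))
P_1 = 1/(1+e^{0.4964}) = 0.3784
P_2 = 1/(1+e^{0.6560}) = 0.3416
L = P_1 × (1−P_2) = 0.3784 × 0.6584 = 0.24912

0.249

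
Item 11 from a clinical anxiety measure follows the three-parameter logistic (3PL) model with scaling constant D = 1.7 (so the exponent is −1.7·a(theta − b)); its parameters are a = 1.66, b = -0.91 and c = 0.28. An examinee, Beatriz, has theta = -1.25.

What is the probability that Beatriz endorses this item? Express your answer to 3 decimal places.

0.479

P(theta) = c + (1 − c) · 1 / (1 + exp(−D·a(theta − b)))
Exponent: 1.7 × 1.66 × (-1.25 − (-0.91)) = -0.9595
1/(1 + e^{0.9595}) = 0.2770
P = 0.28 + 0.72 × 0.2770 = 0.4794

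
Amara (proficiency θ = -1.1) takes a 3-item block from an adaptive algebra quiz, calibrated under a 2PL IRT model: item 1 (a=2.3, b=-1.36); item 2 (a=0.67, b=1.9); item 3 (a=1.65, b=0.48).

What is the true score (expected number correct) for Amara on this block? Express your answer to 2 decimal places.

P(θ) = 1 / (1 + exp(−a(θ − b)))
P_1 = 1/(1+e^{-0.5980}) = 0.6452
P_2 = 1/(1+e^{2.0100}) = 0.1182
P_3 = 1/(1+e^{2.6070}) = 0.0687
E[score] = 0.6452 + 0.1182 + 0.0687 = 0.8320

0.83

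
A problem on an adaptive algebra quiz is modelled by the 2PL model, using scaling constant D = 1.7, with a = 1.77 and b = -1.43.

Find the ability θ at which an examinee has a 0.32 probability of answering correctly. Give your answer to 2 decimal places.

P(θ) = 1 / (1 + exp(−D·a(θ − b)))
logit = ln(0.3200/0.6800) = -0.7538
θ = b + logit/(1.7·a) = -1.43 + (-0.7538)/3.0090 = -1.6805

-1.68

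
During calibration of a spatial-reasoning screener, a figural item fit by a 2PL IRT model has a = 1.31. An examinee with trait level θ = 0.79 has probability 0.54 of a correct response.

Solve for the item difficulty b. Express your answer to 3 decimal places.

0.668

P(θ) = 1 / (1 + exp(−a(θ − b)))
logit(0.54) = ln(0.54/0.46) = 0.1603
b = θ − logit/(a) = 0.79 − 0.1603/1.3100 = 0.6676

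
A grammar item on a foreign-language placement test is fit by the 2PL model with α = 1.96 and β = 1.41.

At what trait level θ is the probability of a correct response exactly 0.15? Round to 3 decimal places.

0.525

P(θ) = 1 / (1 + exp(−α(θ − β)))
logit = ln(0.1500/0.8500) = -1.7346
θ = β + logit/(α) = 1.41 + (-1.7346)/1.9600 = 0.5250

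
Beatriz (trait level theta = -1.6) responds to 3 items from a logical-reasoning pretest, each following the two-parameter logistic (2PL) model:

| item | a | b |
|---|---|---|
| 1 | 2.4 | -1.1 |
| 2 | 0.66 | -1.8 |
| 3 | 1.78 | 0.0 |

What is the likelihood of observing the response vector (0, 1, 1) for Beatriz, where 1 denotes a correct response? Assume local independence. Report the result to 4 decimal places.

P(theta) = 1 / (1 + exp(−a(theta − b)))
P_1 = 1/(1+e^{1.2000}) = 0.2315
P_2 = 1/(1+e^{-0.1320}) = 0.5330
P_3 = 1/(1+e^{2.8480}) = 0.0548
L = (1−P_1) × P_2 × P_3 = 0.7685 × 0.5330 × 0.0548 = 0.02244

0.0224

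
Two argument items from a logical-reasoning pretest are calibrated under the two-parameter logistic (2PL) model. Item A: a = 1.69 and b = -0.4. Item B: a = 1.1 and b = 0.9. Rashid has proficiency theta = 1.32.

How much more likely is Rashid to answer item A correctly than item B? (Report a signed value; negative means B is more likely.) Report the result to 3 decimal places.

0.335

P(theta) = 1 / (1 + exp(−a(theta − b)))
P_A = 0.9482
P_B = 0.6135
P_A − P_B = 0.3347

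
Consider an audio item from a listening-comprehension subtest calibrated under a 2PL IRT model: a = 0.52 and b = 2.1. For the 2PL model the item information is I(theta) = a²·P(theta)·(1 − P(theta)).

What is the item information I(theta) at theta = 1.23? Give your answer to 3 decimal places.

0.064

P = 1/(1+e^{0.4524}) = 0.3888
P(1−P) = 0.3888 × 0.6112 = 0.2376
I = a² × P(1−P) = 0.52² × 0.2376 = 0.06426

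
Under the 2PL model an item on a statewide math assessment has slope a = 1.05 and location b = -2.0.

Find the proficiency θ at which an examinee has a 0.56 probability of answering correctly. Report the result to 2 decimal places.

P(θ) = 1 / (1 + exp(−a(θ − b)))
logit = ln(0.5600/0.4400) = 0.2412
θ = b + logit/(a) = -2.0 + 0.2412/1.0500 = -1.7703

-1.77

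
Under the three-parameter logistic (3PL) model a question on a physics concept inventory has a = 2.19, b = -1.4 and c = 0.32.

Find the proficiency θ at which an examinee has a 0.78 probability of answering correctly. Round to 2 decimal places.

P(θ) = c + (1 − c) · 1 / (1 + exp(−a(θ − b)))
Remove guessing floor: (0.78 − 0.32)/(1 − 0.32) = 0.6765
logit = ln(0.6765/0.3235) = 0.7376
θ = b + logit/(a) = -1.4 + 0.7376/2.1900 = -1.0632

-1.06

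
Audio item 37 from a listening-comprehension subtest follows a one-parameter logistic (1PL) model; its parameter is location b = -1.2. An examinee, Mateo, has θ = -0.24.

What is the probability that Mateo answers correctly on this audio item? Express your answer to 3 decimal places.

0.723

P(θ) = 1 / (1 + exp(−(θ − b)))
Exponent: (-0.24 − (-1.2)) = 0.9600
1/(1 + e^{-0.9600}) = 0.7231
P = 0.7231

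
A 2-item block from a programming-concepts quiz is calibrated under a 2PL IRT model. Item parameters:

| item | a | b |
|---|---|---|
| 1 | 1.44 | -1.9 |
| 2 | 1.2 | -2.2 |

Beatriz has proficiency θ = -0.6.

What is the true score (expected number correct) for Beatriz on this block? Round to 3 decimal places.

P(θ) = 1 / (1 + exp(−a(θ − b)))
P_1 = 1/(1+e^{-1.8720}) = 0.8667
P_2 = 1/(1+e^{-1.9200}) = 0.8721
E[score] = 0.8667 + 0.8721 = 1.7388

1.739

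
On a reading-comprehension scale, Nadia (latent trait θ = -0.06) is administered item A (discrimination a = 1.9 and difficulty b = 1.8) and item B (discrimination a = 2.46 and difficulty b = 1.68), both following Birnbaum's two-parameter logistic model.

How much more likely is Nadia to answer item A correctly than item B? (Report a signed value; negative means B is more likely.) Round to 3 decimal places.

0.015

P(θ) = 1 / (1 + exp(−a(θ − b)))
P_A = 0.0284
P_B = 0.0136
P_A − P_B = 0.0147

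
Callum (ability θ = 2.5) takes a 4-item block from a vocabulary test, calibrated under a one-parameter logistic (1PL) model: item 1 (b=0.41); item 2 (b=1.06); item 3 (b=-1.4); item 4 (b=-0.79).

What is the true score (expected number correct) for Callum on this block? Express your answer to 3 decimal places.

P(θ) = 1 / (1 + exp(−(θ − b)))
P_1 = 1/(1+e^{-2.0900}) = 0.8899
P_2 = 1/(1+e^{-1.4400}) = 0.8085
P_3 = 1/(1+e^{-3.9000}) = 0.9802
P_4 = 1/(1+e^{-3.2900}) = 0.9641
E[score] = 0.8899 + 0.8085 + 0.9802 + 0.9641 = 3.6426

3.643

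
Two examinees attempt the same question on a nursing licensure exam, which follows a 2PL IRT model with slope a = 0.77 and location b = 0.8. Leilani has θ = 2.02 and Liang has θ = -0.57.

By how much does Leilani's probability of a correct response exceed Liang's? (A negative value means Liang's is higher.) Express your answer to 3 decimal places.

0.461

P(θ) = 1 / (1 + exp(−a(θ − b)))
P(Leilani) = 0.7190  [exponent 0.9394]
P(Liang) = 0.2583  [exponent -1.0549]
Difference = 0.7190 − 0.2583 = 0.4607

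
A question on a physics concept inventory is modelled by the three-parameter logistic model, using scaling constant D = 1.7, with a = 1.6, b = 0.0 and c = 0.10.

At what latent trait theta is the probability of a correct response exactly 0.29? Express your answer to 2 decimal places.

P(theta) = c + (1 − c) · 1 / (1 + exp(−D·a(theta − b)))
Remove guessing floor: (0.29 − 0.10)/(1 − 0.10) = 0.2111
logit = ln(0.2111/0.7889) = -1.3182
theta = b + logit/(1.7·a) = 0.0 + (-1.3182)/2.7200 = -0.4846

-0.48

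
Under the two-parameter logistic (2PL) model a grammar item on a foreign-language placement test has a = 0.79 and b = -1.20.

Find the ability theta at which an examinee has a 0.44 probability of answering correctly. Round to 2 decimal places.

P(theta) = 1 / (1 + exp(−a(theta − b)))
logit = ln(0.4400/0.5600) = -0.2412
theta = b + logit/(a) = -1.20 + (-0.2412)/0.7900 = -1.5053

-1.51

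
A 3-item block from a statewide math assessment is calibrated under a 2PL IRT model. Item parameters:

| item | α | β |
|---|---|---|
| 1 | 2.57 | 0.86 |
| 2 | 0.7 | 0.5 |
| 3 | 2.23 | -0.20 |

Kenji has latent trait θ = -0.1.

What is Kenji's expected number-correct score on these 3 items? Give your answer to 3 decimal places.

P(θ) = 1 / (1 + exp(−α(θ − β)))
P_1 = 1/(1+e^{2.4672}) = 0.0782
P_2 = 1/(1+e^{0.4200}) = 0.3965
P_3 = 1/(1+e^{-0.2230}) = 0.5555
E[score] = 0.0782 + 0.3965 + 0.5555 = 1.0302

1.030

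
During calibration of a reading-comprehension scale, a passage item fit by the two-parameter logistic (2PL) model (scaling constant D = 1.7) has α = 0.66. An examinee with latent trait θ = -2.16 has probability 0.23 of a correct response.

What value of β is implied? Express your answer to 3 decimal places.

-1.083

P(θ) = 1 / (1 + exp(−D·α(θ − β)))
logit(0.23) = ln(0.23/0.77) = -1.2083
β = θ − logit/(1.7·α) = -2.16 − (-1.2083)/1.1220 = -1.0831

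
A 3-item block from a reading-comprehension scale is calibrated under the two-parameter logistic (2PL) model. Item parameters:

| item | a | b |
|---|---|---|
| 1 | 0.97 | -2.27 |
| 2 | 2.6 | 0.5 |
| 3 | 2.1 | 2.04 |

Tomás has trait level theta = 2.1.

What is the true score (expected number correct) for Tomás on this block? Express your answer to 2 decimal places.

P(theta) = 1 / (1 + exp(−a(theta − b)))
P_1 = 1/(1+e^{-4.2389}) = 0.9858
P_2 = 1/(1+e^{-4.1600}) = 0.9846
P_3 = 1/(1+e^{-0.1260}) = 0.5315
E[score] = 0.9858 + 0.9846 + 0.5315 = 2.5019

2.50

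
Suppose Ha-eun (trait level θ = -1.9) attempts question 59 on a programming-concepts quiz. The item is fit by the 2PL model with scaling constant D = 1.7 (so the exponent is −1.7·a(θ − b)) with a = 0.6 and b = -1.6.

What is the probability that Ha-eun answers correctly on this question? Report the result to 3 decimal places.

P(θ) = 1 / (1 + exp(−D·a(θ − b)))
Exponent: 1.7 × 0.6 × (-1.9 − (-1.6)) = -0.3060
1/(1 + e^{0.3060}) = 0.4241
P = 0.4241

0.424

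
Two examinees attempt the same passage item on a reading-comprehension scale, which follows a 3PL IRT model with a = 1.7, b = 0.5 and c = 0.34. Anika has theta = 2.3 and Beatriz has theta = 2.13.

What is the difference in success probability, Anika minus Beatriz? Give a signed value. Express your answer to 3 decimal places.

P(theta) = c + (1 − c) · 1 / (1 + exp(−a(theta − b)))
P(Anika) = 0.9704  [exponent 3.0600]
P(Beatriz) = 0.9611  [exponent 2.7710]
Difference = 0.9704 − 0.9611 = 0.0093

0.009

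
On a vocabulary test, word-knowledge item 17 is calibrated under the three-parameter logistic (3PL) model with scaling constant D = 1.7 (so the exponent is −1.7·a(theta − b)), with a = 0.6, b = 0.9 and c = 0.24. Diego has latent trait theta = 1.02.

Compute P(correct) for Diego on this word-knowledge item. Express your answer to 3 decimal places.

P(theta) = c + (1 − c) · 1 / (1 + exp(−D·a(theta − b)))
Exponent: 1.7 × 0.6 × (1.02 − 0.9) = 0.1224
1/(1 + e^{-0.1224}) = 0.5306
P = 0.24 + 0.76 × 0.5306 = 0.6432

0.643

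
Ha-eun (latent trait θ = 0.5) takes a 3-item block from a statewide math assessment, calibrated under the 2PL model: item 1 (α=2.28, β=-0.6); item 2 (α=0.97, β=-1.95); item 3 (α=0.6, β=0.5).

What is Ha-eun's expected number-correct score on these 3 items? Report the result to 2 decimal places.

2.34

P(θ) = 1 / (1 + exp(−α(θ − β)))
P_1 = 1/(1+e^{-2.5080}) = 0.9247
P_2 = 1/(1+e^{-2.3765}) = 0.9150
P_3 = 1/(1+e^{0.0000}) = 0.5000
E[score] = 0.9247 + 0.9150 + 0.5000 = 2.3397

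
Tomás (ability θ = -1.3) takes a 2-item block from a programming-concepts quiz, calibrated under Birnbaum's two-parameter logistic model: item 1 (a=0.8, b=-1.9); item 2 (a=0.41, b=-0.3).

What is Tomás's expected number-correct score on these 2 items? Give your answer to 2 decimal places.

P(θ) = 1 / (1 + exp(−a(θ − b)))
P_1 = 1/(1+e^{-0.4800}) = 0.6177
P_2 = 1/(1+e^{0.4100}) = 0.3989
E[score] = 0.6177 + 0.3989 = 1.0167

1.02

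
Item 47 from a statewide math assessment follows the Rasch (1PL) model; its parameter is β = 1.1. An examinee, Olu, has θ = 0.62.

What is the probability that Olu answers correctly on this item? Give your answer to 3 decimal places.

P(θ) = 1 / (1 + exp(−(θ − β)))
Exponent: (0.62 − 1.1) = -0.4800
1/(1 + e^{0.4800}) = 0.3823
P = 0.3823

0.382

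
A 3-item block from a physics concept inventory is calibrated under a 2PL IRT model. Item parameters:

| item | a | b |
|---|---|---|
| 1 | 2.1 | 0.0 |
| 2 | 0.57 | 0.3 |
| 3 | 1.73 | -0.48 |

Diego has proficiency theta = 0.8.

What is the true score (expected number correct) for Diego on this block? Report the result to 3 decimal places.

P(theta) = 1 / (1 + exp(−a(theta − b)))
P_1 = 1/(1+e^{-1.6800}) = 0.8429
P_2 = 1/(1+e^{-0.2850}) = 0.5708
P_3 = 1/(1+e^{-2.2144}) = 0.9015
E[score] = 0.8429 + 0.5708 + 0.9015 = 2.3152

2.315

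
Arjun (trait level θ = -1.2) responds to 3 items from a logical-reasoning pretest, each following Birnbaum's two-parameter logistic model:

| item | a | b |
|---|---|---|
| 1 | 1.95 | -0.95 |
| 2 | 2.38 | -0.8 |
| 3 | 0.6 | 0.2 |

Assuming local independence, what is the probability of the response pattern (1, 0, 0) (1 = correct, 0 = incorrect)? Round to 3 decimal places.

P(θ) = 1 / (1 + exp(−a(θ − b)))
P_1 = 1/(1+e^{0.4875}) = 0.3805
P_2 = 1/(1+e^{0.9520}) = 0.2785
P_3 = 1/(1+e^{0.8400}) = 0.3015
L = P_1 × (1−P_2) × (1−P_3) = 0.3805 × 0.7215 × 0.6985 = 0.19175

0.192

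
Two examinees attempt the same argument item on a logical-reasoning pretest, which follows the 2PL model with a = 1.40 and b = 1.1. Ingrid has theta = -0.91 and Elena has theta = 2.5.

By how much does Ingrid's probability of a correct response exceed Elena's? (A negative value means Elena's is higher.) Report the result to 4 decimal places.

-0.8200

P(theta) = 1 / (1 + exp(−a(theta − b)))
P(Ingrid) = 0.0566  [exponent -2.8140]
P(Elena) = 0.8765  [exponent 1.9600]
Difference = 0.0566 − 0.8765 = -0.8200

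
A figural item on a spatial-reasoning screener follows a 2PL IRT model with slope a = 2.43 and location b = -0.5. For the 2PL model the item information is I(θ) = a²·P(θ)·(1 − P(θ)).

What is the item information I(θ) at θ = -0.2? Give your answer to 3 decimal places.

1.296

P = 1/(1+e^{-0.7290}) = 0.6746
P(1−P) = 0.6746 × 0.3254 = 0.2195
I = a² × P(1−P) = 2.43² × 0.2195 = 1.29624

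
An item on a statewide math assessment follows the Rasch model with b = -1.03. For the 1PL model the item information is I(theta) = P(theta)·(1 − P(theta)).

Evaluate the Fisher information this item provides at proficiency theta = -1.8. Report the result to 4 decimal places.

0.2163

P = 1/(1+e^{0.7700}) = 0.3165
P(1−P) = 0.3165 × 0.6835 = 0.2163
I = P(1−P) = 0.21632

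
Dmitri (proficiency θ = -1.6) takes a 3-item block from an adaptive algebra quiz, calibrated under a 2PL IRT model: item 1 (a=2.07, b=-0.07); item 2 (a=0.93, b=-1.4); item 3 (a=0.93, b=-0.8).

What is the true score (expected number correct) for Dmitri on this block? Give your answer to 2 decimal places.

0.82

P(θ) = 1 / (1 + exp(−a(θ − b)))
P_1 = 1/(1+e^{3.1671}) = 0.0404
P_2 = 1/(1+e^{0.1860}) = 0.4536
P_3 = 1/(1+e^{0.7440}) = 0.3221
E[score] = 0.0404 + 0.4536 + 0.3221 = 0.8162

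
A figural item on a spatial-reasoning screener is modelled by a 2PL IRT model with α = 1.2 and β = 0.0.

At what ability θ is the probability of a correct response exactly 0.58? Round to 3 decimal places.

0.269

P(θ) = 1 / (1 + exp(−α(θ − β)))
logit = ln(0.5800/0.4200) = 0.3228
θ = β + logit/(α) = 0.0 + 0.3228/1.2000 = 0.2690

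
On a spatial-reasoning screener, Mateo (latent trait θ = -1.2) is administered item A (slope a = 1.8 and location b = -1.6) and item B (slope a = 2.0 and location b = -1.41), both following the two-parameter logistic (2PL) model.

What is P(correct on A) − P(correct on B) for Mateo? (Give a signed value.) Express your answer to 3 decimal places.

P(θ) = 1 / (1 + exp(−a(θ − b)))
P_A = 0.6726
P_B = 0.6035
P_A − P_B = 0.0691

0.069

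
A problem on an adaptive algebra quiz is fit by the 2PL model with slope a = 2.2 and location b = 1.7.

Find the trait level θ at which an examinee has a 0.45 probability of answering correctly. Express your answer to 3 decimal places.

1.609

P(θ) = 1 / (1 + exp(−a(θ − b)))
logit = ln(0.4500/0.5500) = -0.2007
θ = b + logit/(a) = 1.7 + (-0.2007)/2.2000 = 1.6088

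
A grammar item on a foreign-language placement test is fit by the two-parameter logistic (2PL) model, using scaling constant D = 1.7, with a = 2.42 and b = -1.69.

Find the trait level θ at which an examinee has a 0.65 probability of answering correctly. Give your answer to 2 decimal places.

-1.54

P(θ) = 1 / (1 + exp(−D·a(θ − b)))
logit = ln(0.6500/0.3500) = 0.6190
θ = b + logit/(1.7·a) = -1.69 + 0.6190/4.1140 = -1.5395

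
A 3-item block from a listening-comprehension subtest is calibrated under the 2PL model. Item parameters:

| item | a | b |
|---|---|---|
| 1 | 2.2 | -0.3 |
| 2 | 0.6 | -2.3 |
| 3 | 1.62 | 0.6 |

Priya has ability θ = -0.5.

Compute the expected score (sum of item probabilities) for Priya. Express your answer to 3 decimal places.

P(θ) = 1 / (1 + exp(−a(θ − b)))
P_1 = 1/(1+e^{0.4400}) = 0.3917
P_2 = 1/(1+e^{-1.0800}) = 0.7465
P_3 = 1/(1+e^{1.7820}) = 0.1441
E[score] = 0.3917 + 0.7465 + 0.1441 = 1.2823

1.282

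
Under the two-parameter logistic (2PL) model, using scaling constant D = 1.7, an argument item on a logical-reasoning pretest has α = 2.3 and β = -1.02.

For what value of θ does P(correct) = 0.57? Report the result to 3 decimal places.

P(θ) = 1 / (1 + exp(−D·α(θ − β)))
logit = ln(0.5700/0.4300) = 0.2819
θ = β + logit/(1.7·α) = -1.02 + 0.2819/3.9100 = -0.9479

-0.948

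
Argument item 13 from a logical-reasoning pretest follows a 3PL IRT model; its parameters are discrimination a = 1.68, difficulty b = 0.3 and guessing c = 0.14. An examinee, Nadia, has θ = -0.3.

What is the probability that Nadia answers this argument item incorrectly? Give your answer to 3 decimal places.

0.630

P(θ) = c + (1 − c) · 1 / (1 + exp(−a(θ − b)))
Exponent: 1.68 × (-0.3 − 0.3) = -1.0080
1/(1 + e^{1.0080}) = 0.2674
P = 0.14 + 0.86 × 0.2674 = 0.3699
P(incorrect) = 1 − 0.3699 = 0.6301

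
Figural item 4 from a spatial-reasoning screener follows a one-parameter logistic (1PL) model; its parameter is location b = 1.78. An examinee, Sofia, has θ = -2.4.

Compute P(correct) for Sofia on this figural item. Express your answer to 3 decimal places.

0.015

P(θ) = 1 / (1 + exp(−(θ − b)))
Exponent: (-2.4 − 1.78) = -4.1800
1/(1 + e^{4.1800}) = 0.0151
P = 0.0151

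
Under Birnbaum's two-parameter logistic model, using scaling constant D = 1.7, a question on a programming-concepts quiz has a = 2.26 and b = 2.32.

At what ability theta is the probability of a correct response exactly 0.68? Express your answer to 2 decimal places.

P(theta) = 1 / (1 + exp(−D·a(theta − b)))
logit = ln(0.6800/0.3200) = 0.7538
theta = b + logit/(1.7·a) = 2.32 + 0.7538/3.8420 = 2.5162

2.52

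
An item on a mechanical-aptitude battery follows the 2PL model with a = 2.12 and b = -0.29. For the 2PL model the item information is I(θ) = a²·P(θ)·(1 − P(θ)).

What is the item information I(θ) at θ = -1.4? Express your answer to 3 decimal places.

0.356

P = 1/(1+e^{2.3532}) = 0.0868
P(1−P) = 0.0868 × 0.9132 = 0.0793
I = a² × P(1−P) = 2.12² × 0.0793 = 0.35630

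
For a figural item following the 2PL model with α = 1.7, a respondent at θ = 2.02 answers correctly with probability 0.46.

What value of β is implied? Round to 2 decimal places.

2.11

P(θ) = 1 / (1 + exp(−α(θ − β)))
logit(0.46) = ln(0.46/0.54) = -0.1603
β = θ − logit/(α) = 2.02 − (-0.1603)/1.7000 = 2.1143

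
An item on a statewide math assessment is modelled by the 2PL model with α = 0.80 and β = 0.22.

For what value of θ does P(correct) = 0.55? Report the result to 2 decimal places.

P(θ) = 1 / (1 + exp(−α(θ − β)))
logit = ln(0.5500/0.4500) = 0.2007
θ = β + logit/(α) = 0.22 + 0.2007/0.8000 = 0.4708

0.47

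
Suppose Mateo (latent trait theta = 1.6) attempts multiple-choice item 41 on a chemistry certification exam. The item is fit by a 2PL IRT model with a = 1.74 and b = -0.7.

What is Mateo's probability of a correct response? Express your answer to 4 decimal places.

P(theta) = 1 / (1 + exp(−a(theta − b)))
Exponent: 1.74 × (1.6 − (-0.7)) = 4.0020
1/(1 + e^{-4.0020}) = 0.9820

0.9820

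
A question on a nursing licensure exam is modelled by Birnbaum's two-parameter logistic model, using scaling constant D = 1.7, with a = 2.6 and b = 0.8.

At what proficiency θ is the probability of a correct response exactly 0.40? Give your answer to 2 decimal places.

P(θ) = 1 / (1 + exp(−D·a(θ − b)))
logit = ln(0.4000/0.6000) = -0.4055
θ = b + logit/(1.7·a) = 0.8 + (-0.4055)/4.4200 = 0.7083

0.71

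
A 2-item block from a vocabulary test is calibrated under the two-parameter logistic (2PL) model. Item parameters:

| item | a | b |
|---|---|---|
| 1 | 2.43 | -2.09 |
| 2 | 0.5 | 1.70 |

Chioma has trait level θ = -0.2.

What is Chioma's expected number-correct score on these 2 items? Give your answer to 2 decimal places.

1.27

P(θ) = 1 / (1 + exp(−a(θ − b)))
P_1 = 1/(1+e^{-4.5927}) = 0.9900
P_2 = 1/(1+e^{0.9500}) = 0.2789
E[score] = 0.9900 + 0.2789 = 1.2689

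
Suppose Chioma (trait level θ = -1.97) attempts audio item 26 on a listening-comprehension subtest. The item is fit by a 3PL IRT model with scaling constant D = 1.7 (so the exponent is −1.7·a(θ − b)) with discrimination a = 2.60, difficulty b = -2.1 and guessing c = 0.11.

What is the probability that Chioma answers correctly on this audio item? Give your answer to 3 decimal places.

0.679

P(θ) = c + (1 − c) · 1 / (1 + exp(−D·a(θ − b)))
Exponent: 1.7 × 2.60 × (-1.97 − (-2.1)) = 0.5746
1/(1 + e^{-0.5746}) = 0.6398
P = 0.11 + 0.89 × 0.6398 = 0.6794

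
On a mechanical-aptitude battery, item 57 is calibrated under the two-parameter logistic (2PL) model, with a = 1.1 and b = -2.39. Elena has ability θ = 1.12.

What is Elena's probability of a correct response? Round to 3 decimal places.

P(θ) = 1 / (1 + exp(−a(θ − b)))
Exponent: 1.1 × (1.12 − (-2.39)) = 3.8610
1/(1 + e^{-3.8610}) = 0.9794

0.979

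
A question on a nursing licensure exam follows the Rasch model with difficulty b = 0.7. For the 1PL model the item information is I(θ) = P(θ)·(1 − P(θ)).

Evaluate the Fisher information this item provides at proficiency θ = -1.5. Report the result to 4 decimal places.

0.0898

P = 1/(1+e^{2.2000}) = 0.0998
P(1−P) = 0.0998 × 0.9002 = 0.0898
I = P(1−P) = 0.08980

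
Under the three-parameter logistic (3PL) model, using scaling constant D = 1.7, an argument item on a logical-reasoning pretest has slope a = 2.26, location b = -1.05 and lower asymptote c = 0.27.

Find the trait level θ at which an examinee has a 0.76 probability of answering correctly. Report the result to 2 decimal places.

-0.86

P(θ) = c + (1 − c) · 1 / (1 + exp(−D·a(θ − b)))
Remove guessing floor: (0.76 − 0.27)/(1 − 0.27) = 0.6712
logit = ln(0.6712/0.3288) = 0.7138
θ = b + logit/(1.7·a) = -1.05 + 0.7138/3.8420 = -0.8642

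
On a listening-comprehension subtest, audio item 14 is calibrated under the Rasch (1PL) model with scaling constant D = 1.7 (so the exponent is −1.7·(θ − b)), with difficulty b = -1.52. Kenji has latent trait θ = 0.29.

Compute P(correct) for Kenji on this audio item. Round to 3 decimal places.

P(θ) = 1 / (1 + exp(−D·(θ − b)))
Exponent: 1.7 × (0.29 − (-1.52)) = 3.0770
1/(1 + e^{-3.0770}) = 0.9559
P = 0.9559

0.956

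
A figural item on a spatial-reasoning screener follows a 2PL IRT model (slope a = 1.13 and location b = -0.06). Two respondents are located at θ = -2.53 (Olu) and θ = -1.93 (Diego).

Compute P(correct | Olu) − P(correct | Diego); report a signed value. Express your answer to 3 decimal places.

P(θ) = 1 / (1 + exp(−a(θ − b)))
P(Olu) = 0.0578  [exponent -2.7911]
P(Diego) = 0.1078  [exponent -2.1131]
Difference = 0.0578 − 0.1078 = -0.0500

-0.050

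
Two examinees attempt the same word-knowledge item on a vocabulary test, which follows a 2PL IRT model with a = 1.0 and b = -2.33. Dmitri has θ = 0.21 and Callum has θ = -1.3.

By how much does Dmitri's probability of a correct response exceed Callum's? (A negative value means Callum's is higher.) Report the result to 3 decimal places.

P(θ) = 1 / (1 + exp(−a(θ − b)))
P(Dmitri) = 0.9269  [exponent 2.5400]
P(Callum) = 0.7369  [exponent 1.0300]
Difference = 0.9269 − 0.7369 = 0.1900

0.190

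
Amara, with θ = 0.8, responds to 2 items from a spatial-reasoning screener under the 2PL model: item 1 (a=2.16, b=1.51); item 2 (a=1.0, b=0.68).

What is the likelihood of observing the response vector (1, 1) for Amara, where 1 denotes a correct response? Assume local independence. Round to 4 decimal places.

P(θ) = 1 / (1 + exp(−a(θ − b)))
P_1 = 1/(1+e^{1.5336}) = 0.1775
P_2 = 1/(1+e^{-0.1200}) = 0.5300
L = P_1 × P_2 = 0.1775 × 0.5300 = 0.09405

0.0941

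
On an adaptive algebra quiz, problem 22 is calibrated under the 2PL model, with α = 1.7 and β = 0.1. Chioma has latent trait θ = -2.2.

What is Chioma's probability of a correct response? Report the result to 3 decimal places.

0.020

P(θ) = 1 / (1 + exp(−α(θ − β)))
Exponent: 1.7 × (-2.2 − 0.1) = -3.9100
1/(1 + e^{3.9100}) = 0.0196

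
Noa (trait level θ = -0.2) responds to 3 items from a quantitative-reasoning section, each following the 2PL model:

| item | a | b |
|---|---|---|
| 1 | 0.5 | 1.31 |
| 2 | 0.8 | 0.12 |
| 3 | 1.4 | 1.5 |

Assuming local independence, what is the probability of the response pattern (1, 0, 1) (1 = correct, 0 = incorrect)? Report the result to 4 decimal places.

0.0153

P(θ) = 1 / (1 + exp(−a(θ − b)))
P_1 = 1/(1+e^{0.7550}) = 0.3197
P_2 = 1/(1+e^{0.2560}) = 0.4363
P_3 = 1/(1+e^{2.3800}) = 0.0847
L = P_1 × (1−P_2) × P_3 = 0.3197 × 0.5637 × 0.0847 = 0.01527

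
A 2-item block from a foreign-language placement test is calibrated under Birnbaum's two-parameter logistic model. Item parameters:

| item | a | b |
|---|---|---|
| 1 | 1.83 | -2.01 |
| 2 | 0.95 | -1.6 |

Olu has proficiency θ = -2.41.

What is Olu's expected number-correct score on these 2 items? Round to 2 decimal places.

P(θ) = 1 / (1 + exp(−a(θ − b)))
P_1 = 1/(1+e^{0.7320}) = 0.3248
P_2 = 1/(1+e^{0.7695}) = 0.3166
E[score] = 0.3248 + 0.3166 = 0.6413

0.64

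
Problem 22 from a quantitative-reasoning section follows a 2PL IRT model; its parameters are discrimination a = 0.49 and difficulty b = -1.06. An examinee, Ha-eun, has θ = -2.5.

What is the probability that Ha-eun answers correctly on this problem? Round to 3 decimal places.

P(θ) = 1 / (1 + exp(−a(θ − b)))
Exponent: 0.49 × (-2.5 − (-1.06)) = -0.7056
1/(1 + e^{0.7056}) = 0.3306

0.331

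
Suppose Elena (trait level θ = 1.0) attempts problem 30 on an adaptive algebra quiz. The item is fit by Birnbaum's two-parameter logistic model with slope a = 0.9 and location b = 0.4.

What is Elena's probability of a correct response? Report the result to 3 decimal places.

P(θ) = 1 / (1 + exp(−a(θ − b)))
Exponent: 0.9 × (1.0 − 0.4) = 0.5400
1/(1 + e^{-0.5400}) = 0.6318

0.632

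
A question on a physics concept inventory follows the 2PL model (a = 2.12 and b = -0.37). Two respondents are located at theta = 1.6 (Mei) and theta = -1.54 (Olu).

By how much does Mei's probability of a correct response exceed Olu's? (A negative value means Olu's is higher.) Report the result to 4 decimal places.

P(theta) = 1 / (1 + exp(−a(theta − b)))
P(Mei) = 0.9849  [exponent 4.1764]
P(Olu) = 0.0772  [exponent -2.4804]
Difference = 0.9849 − 0.0772 = 0.9076

0.9076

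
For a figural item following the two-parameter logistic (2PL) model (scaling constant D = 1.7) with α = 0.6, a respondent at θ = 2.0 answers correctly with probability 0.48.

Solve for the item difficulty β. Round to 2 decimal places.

P(θ) = 1 / (1 + exp(−D·α(θ − β)))
logit(0.48) = ln(0.48/0.52) = -0.0800
β = θ − logit/(1.7·α) = 2.0 − (-0.0800)/1.0200 = 2.0785

2.08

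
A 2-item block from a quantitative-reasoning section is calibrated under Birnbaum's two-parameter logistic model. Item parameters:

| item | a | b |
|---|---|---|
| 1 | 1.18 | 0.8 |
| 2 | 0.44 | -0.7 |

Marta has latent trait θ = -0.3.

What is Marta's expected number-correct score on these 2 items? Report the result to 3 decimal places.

0.758

P(θ) = 1 / (1 + exp(−a(θ − b)))
P_1 = 1/(1+e^{1.2980}) = 0.2145
P_2 = 1/(1+e^{-0.1760}) = 0.5439
E[score] = 0.2145 + 0.5439 = 0.7584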